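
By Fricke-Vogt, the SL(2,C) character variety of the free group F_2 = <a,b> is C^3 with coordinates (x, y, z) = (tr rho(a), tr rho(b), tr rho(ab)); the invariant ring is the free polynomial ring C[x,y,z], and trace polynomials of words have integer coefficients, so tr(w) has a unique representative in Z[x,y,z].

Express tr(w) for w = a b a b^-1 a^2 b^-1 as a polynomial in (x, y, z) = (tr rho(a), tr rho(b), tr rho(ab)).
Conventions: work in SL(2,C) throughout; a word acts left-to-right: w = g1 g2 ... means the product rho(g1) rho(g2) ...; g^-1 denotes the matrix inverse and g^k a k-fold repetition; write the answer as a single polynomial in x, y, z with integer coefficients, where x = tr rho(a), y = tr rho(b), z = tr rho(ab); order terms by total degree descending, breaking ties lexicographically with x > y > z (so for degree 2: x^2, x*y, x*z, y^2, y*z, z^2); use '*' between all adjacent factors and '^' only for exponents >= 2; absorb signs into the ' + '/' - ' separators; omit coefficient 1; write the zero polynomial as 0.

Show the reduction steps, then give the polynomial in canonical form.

tr(a b a) = tr(a) tr(b a) - tr(b) = x*z - y
use: tr(a b a^2) = tr(a) tr(a b a) - tr(a b) = x^2*z - x*y - z
tr(a b a^3) = tr(a) tr(a b a^2) - tr(a b a) = x^3*z - x^2*y - 2*x*z + y
apply: tr(b a b a) = tr(a b) tr(a b) - tr(1) = z^2 - 2
tr(b a b) = tr(b) tr(a b) - tr(a) = y*z - x
apply: tr(a b a b a) = tr(a) tr(b a b a) - tr(b a b) = x*z^2 - y*z - x
tr(a b a^3 b) = tr(a) tr(a b a b a) - tr(a b a b) = x^2*z^2 - x*y*z - x^2 - z^2 + 2
use: tr(a^2 b^-1 a b a) = tr(a b a^3) tr(b) - tr(a b a^3 b) = x^3*y*z - x^2*y^2 - x^2*z^2 - x*y*z + x^2 + y^2 + z^2 - 2
tr(b a b a b a) = tr(b a b a) tr(b a) - tr(a b) = z^3 - 3*z
use: tr(b a b a b) = tr(b) tr(a b a b) - tr(a b a) = y*z^2 - x*z - y
tr(a b a b a^2 b) = tr(a) tr(b a b a b a) - tr(b a b a b) = x*z^3 - y*z^2 - 2*x*z + y
apply: tr(a^2 b^-1 a b a b) = tr(a b a b a^2) tr(b) - tr(a b a b a^2 b) = x^2*y*z^2 - x*y^2*z - x*z^3 - x^2*y + 2*x*z + y
use: tr(a b a b^-1 a^2 b^-1) = tr(a^2 b^-1 a b a) tr(b) - tr(a^2 b^-1 a b a b) = x^3*y^2*z - x^2*y^3 - 2*x^2*y*z^2 + x*z^3 + 2*x^2*y + y^3 + y*z^2 - 2*x*z - 3*y

x^3*y^2*z - x^2*y^3 - 2*x^2*y*z^2 + x*z^3 + 2*x^2*y + y^3 + y*z^2 - 2*x*z - 3*y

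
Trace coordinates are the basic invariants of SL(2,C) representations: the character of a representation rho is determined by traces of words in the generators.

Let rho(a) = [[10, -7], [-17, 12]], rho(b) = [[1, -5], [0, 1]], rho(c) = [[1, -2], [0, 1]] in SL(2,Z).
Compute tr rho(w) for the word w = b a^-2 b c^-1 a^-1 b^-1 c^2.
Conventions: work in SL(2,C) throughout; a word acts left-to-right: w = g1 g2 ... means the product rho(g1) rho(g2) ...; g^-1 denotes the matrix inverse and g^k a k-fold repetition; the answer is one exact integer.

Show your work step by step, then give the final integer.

rho(b) = [[1, -5], [0, 1]]
... * rho(a^-1) = [[12, 7], [17, 10]]  ->  [[-73, -43], [17, 10]]
... * rho(a^-1) = [[12, 7], [17, 10]]  ->  [[-1607, -941], [374, 219]]
... * rho(b) = [[1, -5], [0, 1]]  ->  [[-1607, 7094], [374, -1651]]
... * rho(c^-1) = [[1, 2], [0, 1]]  ->  [[-1607, 3880], [374, -903]]
... * rho(a^-1) = [[12, 7], [17, 10]]  ->  [[46676, 27551], [-10863, -6412]]
... * rho(b^-1) = [[1, 5], [0, 1]]  ->  [[46676, 260931], [-10863, -60727]]
... * rho(c) = [[1, -2], [0, 1]]  ->  [[46676, 167579], [-10863, -39001]]
... * rho(c) = [[1, -2], [0, 1]]  ->  [[46676, 74227], [-10863, -17275]]
tr = 46676 + -17275 = 29401

29401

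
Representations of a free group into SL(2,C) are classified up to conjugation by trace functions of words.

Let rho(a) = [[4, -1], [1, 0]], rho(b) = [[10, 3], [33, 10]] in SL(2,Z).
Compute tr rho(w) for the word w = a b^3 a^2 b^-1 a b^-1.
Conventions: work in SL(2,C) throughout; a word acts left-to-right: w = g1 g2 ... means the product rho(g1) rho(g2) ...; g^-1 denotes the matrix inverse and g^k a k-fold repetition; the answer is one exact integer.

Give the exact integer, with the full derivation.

rho(a) = [[4, -1], [1, 0]]
... * rho(b) = [[10, 3], [33, 10]]  ->  [[7, 2], [10, 3]]
... * rho(b) = [[10, 3], [33, 10]]  ->  [[136, 41], [199, 60]]
... * rho(b) = [[10, 3], [33, 10]]  ->  [[2713, 818], [3970, 1197]]
... * rho(a) = [[4, -1], [1, 0]]  ->  [[11670, -2713], [17077, -3970]]
... * rho(a) = [[4, -1], [1, 0]]  ->  [[43967, -11670], [64338, -17077]]
... * rho(b^-1) = [[10, -3], [-33, 10]]  ->  [[824780, -248601], [1206921, -363784]]
... * rho(a) = [[4, -1], [1, 0]]  ->  [[3050519, -824780], [4463900, -1206921]]
... * rho(b^-1) = [[10, -3], [-33, 10]]  ->  [[57722930, -17399357], [84467393, -25460910]]
tr = 57722930 + -25460910 = 32262020

32262020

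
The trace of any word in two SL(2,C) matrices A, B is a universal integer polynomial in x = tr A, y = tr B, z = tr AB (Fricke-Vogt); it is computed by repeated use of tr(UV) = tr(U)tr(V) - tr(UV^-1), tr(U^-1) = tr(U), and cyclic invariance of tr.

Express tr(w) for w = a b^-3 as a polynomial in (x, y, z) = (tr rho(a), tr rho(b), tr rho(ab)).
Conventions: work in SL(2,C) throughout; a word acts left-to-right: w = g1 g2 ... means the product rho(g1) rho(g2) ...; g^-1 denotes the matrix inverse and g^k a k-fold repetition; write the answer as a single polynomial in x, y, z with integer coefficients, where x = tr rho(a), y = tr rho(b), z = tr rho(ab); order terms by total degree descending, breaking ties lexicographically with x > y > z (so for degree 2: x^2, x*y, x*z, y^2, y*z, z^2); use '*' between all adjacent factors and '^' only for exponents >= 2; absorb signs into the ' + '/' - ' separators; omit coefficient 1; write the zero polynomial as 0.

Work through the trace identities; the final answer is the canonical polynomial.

x*y^3 - y^2*z - 2*x*y + z

trace(b^-1 a) = trace(a) trace(b) - trace(a b) = x*y - z
trace(b^-2 a) = trace(b^-1 a) trace(b) - trace(b^-1 a b) = x*y^2 - y*z - x
trace(a b^-3) = trace(b^-2 a) trace(b) - trace(b^-2 a b) = x*y^3 - y^2*z - 2*x*y + z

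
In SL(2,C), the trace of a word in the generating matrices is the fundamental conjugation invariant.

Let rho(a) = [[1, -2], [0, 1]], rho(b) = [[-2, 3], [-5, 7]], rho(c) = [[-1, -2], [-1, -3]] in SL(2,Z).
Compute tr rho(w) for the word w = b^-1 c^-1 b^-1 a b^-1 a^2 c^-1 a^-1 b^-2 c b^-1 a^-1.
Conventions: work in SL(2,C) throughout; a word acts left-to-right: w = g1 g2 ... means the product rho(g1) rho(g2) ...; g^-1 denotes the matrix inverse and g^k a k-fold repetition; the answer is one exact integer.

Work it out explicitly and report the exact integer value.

rho(b^-1) = [[7, -3], [5, -2]]
... * rho(c^-1) = [[-3, 2], [1, -1]]  ->  [[-24, 17], [-17, 12]]
... * rho(b^-1) = [[7, -3], [5, -2]]  ->  [[-83, 38], [-59, 27]]
... * rho(a) = [[1, -2], [0, 1]]  ->  [[-83, 204], [-59, 145]]
... * rho(b^-1) = [[7, -3], [5, -2]]  ->  [[439, -159], [312, -113]]
... * rho(a) = [[1, -2], [0, 1]]  ->  [[439, -1037], [312, -737]]
... * rho(a) = [[1, -2], [0, 1]]  ->  [[439, -1915], [312, -1361]]
... * rho(c^-1) = [[-3, 2], [1, -1]]  ->  [[-3232, 2793], [-2297, 1985]]
... * rho(a^-1) = [[1, 2], [0, 1]]  ->  [[-3232, -3671], [-2297, -2609]]
... * rho(b^-1) = [[7, -3], [5, -2]]  ->  [[-40979, 17038], [-29124, 12109]]
... * rho(b^-1) = [[7, -3], [5, -2]]  ->  [[-201663, 88861], [-143323, 63154]]
... * rho(c) = [[-1, -2], [-1, -3]]  ->  [[112802, 136743], [80169, 97184]]
... * rho(b^-1) = [[7, -3], [5, -2]]  ->  [[1473329, -611892], [1047103, -434875]]
... * rho(a^-1) = [[1, 2], [0, 1]]  ->  [[1473329, 2334766], [1047103, 1659331]]
tr = 1473329 + 1659331 = 3132660

3132660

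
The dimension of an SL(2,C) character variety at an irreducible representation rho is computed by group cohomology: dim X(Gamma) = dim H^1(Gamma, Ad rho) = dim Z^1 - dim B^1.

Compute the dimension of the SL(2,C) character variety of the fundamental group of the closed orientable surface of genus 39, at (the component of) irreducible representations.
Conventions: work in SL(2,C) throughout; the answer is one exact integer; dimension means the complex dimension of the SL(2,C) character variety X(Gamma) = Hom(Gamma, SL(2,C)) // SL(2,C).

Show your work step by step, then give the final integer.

228

pi_1 of the closed genus-39 surface has 78 generators bound by the single product-of-commutators relator.
A cocycle assigns one sl_2 vector per generator subject to the relator condition d_2(z) = 0: dim of the unconstrained space is 3*2g = 234.
H^2 = coker(d_2) is dual to H^0 = 0 at irreducible rho (Poincare duality), so d_2 is onto: dim Z^1 = 231.
Coboundaries contribute dim B^1 = 3 (injective at irreducible rho).
Hence dim X = 231 - 3 = 228.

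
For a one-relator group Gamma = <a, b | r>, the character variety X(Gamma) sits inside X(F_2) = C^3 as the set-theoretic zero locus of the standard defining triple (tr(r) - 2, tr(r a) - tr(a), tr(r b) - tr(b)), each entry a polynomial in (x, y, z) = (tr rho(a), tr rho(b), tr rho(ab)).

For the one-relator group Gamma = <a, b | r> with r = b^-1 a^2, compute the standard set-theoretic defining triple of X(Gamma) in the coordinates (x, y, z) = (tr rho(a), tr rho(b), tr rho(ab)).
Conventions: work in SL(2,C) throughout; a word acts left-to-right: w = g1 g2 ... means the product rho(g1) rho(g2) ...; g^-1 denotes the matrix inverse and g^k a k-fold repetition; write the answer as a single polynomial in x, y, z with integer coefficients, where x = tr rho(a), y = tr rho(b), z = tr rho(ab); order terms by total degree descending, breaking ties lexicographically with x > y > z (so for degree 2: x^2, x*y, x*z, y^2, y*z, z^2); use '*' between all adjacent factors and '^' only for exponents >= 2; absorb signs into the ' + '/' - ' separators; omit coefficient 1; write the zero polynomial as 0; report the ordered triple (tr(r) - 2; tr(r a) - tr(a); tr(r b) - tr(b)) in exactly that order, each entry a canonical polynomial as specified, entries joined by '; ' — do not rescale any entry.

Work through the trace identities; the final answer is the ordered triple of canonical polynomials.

x^2*y - x*z - y - 2; x^3*y - x^2*z - 2*x*y - x + z; x^2 - y - 2

and trace(a^2) = trace(a)*trace(a) - trace(1) = x^2 - 2
and trace(a^2 b) = trace(a)*trace(b a) - trace(b) = x*z - y
trace(b^-1 a^2) = trace(a^2)*trace(b) - trace(a^2 b) = x^2*y - x*z - y
trace(a^3) = trace(a)*trace(a^2) - trace(a)   [square of a] = x^3 - 3*x
and trace(a^3 b) = trace(a)*trace(b a^2) - trace(b a)   [square of a] = x^2*z - x*y - z
and trace(b^-1 a^3) = trace(a^3)*trace(b) - trace(a^3 b)   [inverse elimination on b] = x^3*y - x^2*z - 2*x*y + z
assemble the triple (trace(r) - 2; trace(r a) - x; trace(r b) - y)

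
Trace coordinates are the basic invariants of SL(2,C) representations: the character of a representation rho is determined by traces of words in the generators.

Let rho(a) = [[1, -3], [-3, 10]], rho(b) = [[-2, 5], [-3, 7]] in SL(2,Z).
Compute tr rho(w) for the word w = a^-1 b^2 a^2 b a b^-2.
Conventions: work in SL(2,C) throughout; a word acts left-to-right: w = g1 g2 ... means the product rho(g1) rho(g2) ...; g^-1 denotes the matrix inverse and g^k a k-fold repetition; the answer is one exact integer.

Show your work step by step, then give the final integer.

rho(a^-1) = [[10, 3], [3, 1]]
... * rho(b) = [[-2, 5], [-3, 7]]  ->  [[-29, 71], [-9, 22]]
... * rho(b) = [[-2, 5], [-3, 7]]  ->  [[-155, 352], [-48, 109]]
... * rho(a) = [[1, -3], [-3, 10]]  ->  [[-1211, 3985], [-375, 1234]]
... * rho(a) = [[1, -3], [-3, 10]]  ->  [[-13166, 43483], [-4077, 13465]]
... * rho(b) = [[-2, 5], [-3, 7]]  ->  [[-104117, 238551], [-32241, 73870]]
... * rho(a) = [[1, -3], [-3, 10]]  ->  [[-819770, 2697861], [-253851, 835423]]
... * rho(b^-1) = [[7, -5], [3, -2]]  ->  [[2355193, -1296872], [729312, -401591]]
... * rho(b^-1) = [[7, -5], [3, -2]]  ->  [[12595735, -9182221], [3900411, -2843378]]
tr = 12595735 + -2843378 = 9752357

9752357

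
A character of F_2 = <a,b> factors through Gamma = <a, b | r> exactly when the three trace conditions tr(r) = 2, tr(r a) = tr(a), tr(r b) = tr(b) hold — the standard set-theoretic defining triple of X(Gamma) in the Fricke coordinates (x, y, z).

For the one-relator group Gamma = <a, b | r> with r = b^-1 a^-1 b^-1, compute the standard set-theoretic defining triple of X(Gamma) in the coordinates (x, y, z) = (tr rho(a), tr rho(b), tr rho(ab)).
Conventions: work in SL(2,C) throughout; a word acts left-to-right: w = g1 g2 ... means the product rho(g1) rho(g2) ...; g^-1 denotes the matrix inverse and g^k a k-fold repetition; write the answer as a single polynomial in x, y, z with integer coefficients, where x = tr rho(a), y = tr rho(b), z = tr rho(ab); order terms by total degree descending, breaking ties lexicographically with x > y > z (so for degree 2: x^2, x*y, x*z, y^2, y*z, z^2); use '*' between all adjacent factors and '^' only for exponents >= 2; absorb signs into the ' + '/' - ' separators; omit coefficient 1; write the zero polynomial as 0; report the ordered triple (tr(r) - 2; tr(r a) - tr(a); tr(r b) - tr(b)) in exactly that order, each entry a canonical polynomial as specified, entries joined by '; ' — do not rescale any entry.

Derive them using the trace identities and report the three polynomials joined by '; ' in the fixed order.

y*z - x - 2; x*y*z - x^2 - z^2 - x + 2; -y + z

so trace(b^-1) = trace(b) = y
reduce: trace(b^-1 a) = trace(a) trace(b) - trace(a b)   [inverse elimination on b] = x*y - z
trace(a^-1 b^-1) = trace(b^-1) trace(a) - trace(b^-1 a)   [inverse elimination on a] = z
trace(b^-1 a^-1 b^-1) = trace(a^-1 b^-1) trace(b) - trace(a^-1)   [inverse elimination on b] = y*z - x
trace(a b a) = trace(a) trace(b a) - trace(b) = x*z - y
trace(a b a b) = trace(b a) trace(b a) - trace(1)   [split at repeated b] = z^2 - 2
so trace(b a b^-1 a) = trace(a b a) trace(b) - trace(a b a b) = x*y*z - y^2 - z^2 + 2
so trace(a b^-1 a^-1 b) = trace(b a b^-1) trace(a) - trace(b a b^-1 a) = -x*y*z + x^2 + y^2 + z^2 - 2
reduce: trace(b^-1 a^-1 b^-1 a) = trace(a b^-1 a^-1) trace(b) - trace(a b^-1 a^-1 b) = x*y*z - x^2 - z^2 + 2
assemble the triple (trace(r) - 2; trace(r a) - x; trace(r b) - y)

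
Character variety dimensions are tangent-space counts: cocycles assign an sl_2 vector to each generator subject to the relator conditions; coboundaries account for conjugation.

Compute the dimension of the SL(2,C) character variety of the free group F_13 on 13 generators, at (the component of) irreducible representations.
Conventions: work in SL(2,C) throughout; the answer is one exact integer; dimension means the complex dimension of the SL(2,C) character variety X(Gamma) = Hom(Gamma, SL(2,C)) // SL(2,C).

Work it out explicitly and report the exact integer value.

Here Gamma is free of rank 13 — no relator constrains a cocycle.
A cocycle picks one sl_2 vector per generator freely, giving dim Z^1 = 3*13 = 39.
At an irreducible rho the centralizer of the image in sl_2 is 0, so the coboundary map sl_2 -> Z^1 is injective: dim B^1 = 3.
Therefore dim X = 39 - 3 = 36.

36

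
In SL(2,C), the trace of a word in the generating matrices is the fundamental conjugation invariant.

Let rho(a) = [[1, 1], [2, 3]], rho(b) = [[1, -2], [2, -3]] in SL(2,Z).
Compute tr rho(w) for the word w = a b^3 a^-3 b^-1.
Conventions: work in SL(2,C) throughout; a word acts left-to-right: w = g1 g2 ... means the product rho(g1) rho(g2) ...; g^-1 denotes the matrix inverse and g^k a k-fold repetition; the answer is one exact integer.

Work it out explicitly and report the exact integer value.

rho(a) = [[1, 1], [2, 3]]
... * rho(b) = [[1, -2], [2, -3]]  ->  [[3, -5], [8, -13]]
... * rho(b) = [[1, -2], [2, -3]]  ->  [[-7, 9], [-18, 23]]
... * rho(b) = [[1, -2], [2, -3]]  ->  [[11, -13], [28, -33]]
... * rho(a^-1) = [[3, -1], [-2, 1]]  ->  [[59, -24], [150, -61]]
... * rho(a^-1) = [[3, -1], [-2, 1]]  ->  [[225, -83], [572, -211]]
... * rho(a^-1) = [[3, -1], [-2, 1]]  ->  [[841, -308], [2138, -783]]
... * rho(b^-1) = [[-3, 2], [-2, 1]]  ->  [[-1907, 1374], [-4848, 3493]]
tr = -1907 + 3493 = 1586

1586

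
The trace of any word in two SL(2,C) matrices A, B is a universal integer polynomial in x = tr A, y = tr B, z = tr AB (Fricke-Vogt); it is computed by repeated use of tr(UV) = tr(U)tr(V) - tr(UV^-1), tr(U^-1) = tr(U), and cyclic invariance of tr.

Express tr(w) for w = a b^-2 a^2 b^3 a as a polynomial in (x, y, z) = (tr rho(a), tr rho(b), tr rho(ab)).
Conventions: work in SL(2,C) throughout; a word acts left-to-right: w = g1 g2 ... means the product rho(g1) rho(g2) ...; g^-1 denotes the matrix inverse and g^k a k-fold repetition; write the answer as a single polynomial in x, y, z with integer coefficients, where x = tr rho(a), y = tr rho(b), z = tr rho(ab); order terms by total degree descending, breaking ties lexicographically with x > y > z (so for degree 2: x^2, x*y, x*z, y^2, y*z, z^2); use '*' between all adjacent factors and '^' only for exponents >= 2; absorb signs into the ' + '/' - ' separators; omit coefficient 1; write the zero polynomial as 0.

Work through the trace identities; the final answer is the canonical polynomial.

x^3*y^4*z - x^4*y^3 - x^2*y^5 - x^2*y^3*z^2 - x^3*y^2*z + x^4*y + 5*x^2*y^3 + x^2*y*z^2 + x^3*z - 5*x^2*y - 2*x*z + y

reduce: trace(b^2 a) = trace(b)*trace(a b) - trace(a)   [square of b] = y*z - x
reduce: trace(b^2) = trace(b)*trace(b) - trace(1)   [square of b] = y^2 - 2
so trace(a b^2 a) = trace(a)*trace(b^2 a) - trace(b^2)   [square of a] = x*y*z - x^2 - y^2 + 2
trace(b a^3 b) = trace(a)*trace(a b^2 a) - trace(a b^2)   [square of a] = x^2*y*z - x^3 - x*y^2 - y*z + 3*x
trace(b a^2) = trace(a)*trace(b a) - trace(b)   [square of a] = x*z - y
so trace(b a^3) = trace(a)*trace(b a^2) - trace(b a)   [square of a] = x^2*z - x*y - z
reduce: trace(a^2 b^3 a) = trace(b)*trace(b a^3 b) - trace(b a^3)   [square of b] = x^2*y^2*z - x^3*y - x*y^3 - x^2*z - y^2*z + 4*x*y + z
trace(a^2 b^3) = trace(b)*trace(b a^2 b) - trace(b a^2)   [square of b] = x*y^2*z - x^2*y - y^3 - x*z + 3*y
reduce: trace(a^2 b^3 a^2) = trace(a)*trace(a^2 b^3 a) - trace(a^2 b^3)   [square of a] = x^3*y^2*z - x^4*y - x^2*y^3 - x^3*z - 2*x*y^2*z + 5*x^2*y + y^3 + 2*x*z - 3*y
trace(b a b a) = trace(b a)*trace(b a) - trace(1)   [split at a repeated b] = z^2 - 2
trace(b a^2 b a) = trace(a)*trace(b a b a) - trace(b a b)   [square of a] = x*z^2 - y*z - x
trace(a^2 b a^2 b) = trace(a)*trace(b a^2 b a) - trace(b a^2 b)   [square of a] = x^2*z^2 - 2*x*y*z + y^2 - 2
trace(a^2 b a^2) = trace(a)*trace(a^2 b a) - trace(a^2 b)   [square of a] = x^3*z - x^2*y - 2*x*z + y
trace(b a^2 b a^2 b) = trace(b)*trace(a^2 b a^2 b) - trace(a^2 b a^2)   [square of b] = x^2*y*z^2 - x^3*z - 2*x*y^2*z + x^2*y + y^3 + 2*x*z - 3*y
reduce: trace(a^2 b^3 a^2 b) = trace(b)*trace(b a^2 b a^2 b) - trace(b a^2 b a^2)   [square of b] = x^2*y^2*z^2 - x^3*y*z - 2*x*y^3*z + x^2*y^2 - x^2*z^2 + y^4 + 4*x*y*z - 4*y^2 + 2
trace(a^2 b^3 a^2 b^-1) = trace(a^2 b^3 a^2)*trace(b) - trace(a^2 b^3 a^2 b)   [inverse elimination on b] = x^3*y^3*z - x^4*y^2 - x^2*y^4 - x^2*y^2*z^2 + 4*x^2*y^2 + x^2*z^2 - 2*x*y*z + y^2 - 2
so trace(a b^-2 a^2 b^3 a) = trace(a^2 b^3 a^2 b^-1)*trace(b) - trace(a^2 b^3 a^2)   [inverse elimination on b] = x^3*y^4*z - x^4*y^3 - x^2*y^5 - x^2*y^3*z^2 - x^3*y^2*z + x^4*y + 5*x^2*y^3 + x^2*y*z^2 + x^3*z - 5*x^2*y - 2*x*z + y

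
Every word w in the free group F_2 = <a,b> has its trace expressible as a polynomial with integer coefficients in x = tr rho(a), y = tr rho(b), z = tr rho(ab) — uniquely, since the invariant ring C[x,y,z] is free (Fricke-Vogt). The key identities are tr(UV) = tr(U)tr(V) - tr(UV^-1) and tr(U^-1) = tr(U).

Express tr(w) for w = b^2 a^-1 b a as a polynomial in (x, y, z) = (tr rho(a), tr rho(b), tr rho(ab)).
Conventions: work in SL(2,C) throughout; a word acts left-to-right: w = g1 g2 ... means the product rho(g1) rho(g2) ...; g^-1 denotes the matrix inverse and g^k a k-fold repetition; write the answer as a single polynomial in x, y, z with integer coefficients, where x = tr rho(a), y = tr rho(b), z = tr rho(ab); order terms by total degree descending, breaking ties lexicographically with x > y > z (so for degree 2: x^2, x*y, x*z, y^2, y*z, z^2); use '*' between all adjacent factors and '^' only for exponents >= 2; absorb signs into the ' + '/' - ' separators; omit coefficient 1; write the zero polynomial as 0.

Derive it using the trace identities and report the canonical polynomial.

x*y^2*z - x^2*y - y*z^2 + y

next, tr(a b^2) = tr(b)*tr(a b) - tr(a) = y*z - x
tr(b a b^2) = tr(b)*tr(a b^2) - tr(a b) = y^2*z - x*y - z
and tr(a b a b) = tr(b a)*tr(b a) - tr(1) = z^2 - 2
tr(a b a) = tr(a)*tr(b a) - tr(b) = x*z - y
tr(b a b^2 a) = tr(b)*tr(a b a b) - tr(a b a) = y*z^2 - x*z - y
and tr(b^2 a^-1 b a) = tr(b a b^2)*tr(a) - tr(b a b^2 a) = x*y^2*z - x^2*y - y*z^2 + y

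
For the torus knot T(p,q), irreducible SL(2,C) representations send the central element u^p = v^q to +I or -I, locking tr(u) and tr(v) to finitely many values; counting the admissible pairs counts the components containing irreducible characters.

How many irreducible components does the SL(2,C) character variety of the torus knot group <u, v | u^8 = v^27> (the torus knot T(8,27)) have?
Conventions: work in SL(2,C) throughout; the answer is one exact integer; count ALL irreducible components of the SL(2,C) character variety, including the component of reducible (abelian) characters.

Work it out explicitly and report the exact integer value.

For T(8,27): irreducibility forces the central element u^8 = v^27 to one of +I, -I.
This locks tr(u) to 2*cos(pi*alpha/8), alpha in 1..7, and tr(v) to 2*cos(pi*beta/27), beta in 1..26, on each component of irreducible characters.
The two central values (-1)^alpha I and (-1)^beta I must be the same matrix, so alpha and beta share a parity.
Enumerate parity-matched pairs: 4*13 odd-odd plus 3*13 even-even gives 91.
Total: 91 irreducible-character components + 1 reducible (abelian) component = 92.

92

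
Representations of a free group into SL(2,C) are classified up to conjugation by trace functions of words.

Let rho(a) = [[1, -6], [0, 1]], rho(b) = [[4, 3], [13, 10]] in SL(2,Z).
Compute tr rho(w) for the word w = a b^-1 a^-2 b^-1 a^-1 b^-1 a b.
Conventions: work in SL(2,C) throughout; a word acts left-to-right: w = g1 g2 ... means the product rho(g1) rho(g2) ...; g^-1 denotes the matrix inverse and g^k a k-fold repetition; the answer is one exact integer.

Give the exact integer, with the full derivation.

rho(a) = [[1, -6], [0, 1]]
... * rho(b^-1) = [[10, -3], [-13, 4]]  ->  [[88, -27], [-13, 4]]
... * rho(a^-1) = [[1, 6], [0, 1]]  ->  [[88, 501], [-13, -74]]
... * rho(a^-1) = [[1, 6], [0, 1]]  ->  [[88, 1029], [-13, -152]]
... * rho(b^-1) = [[10, -3], [-13, 4]]  ->  [[-12497, 3852], [1846, -569]]
... * rho(a^-1) = [[1, 6], [0, 1]]  ->  [[-12497, -71130], [1846, 10507]]
... * rho(b^-1) = [[10, -3], [-13, 4]]  ->  [[799720, -247029], [-118131, 36490]]
... * rho(a) = [[1, -6], [0, 1]]  ->  [[799720, -5045349], [-118131, 745276]]
... * rho(b) = [[4, 3], [13, 10]]  ->  [[-62390657, -48054330], [9216064, 7098367]]
tr = -62390657 + 7098367 = -55292290

-55292290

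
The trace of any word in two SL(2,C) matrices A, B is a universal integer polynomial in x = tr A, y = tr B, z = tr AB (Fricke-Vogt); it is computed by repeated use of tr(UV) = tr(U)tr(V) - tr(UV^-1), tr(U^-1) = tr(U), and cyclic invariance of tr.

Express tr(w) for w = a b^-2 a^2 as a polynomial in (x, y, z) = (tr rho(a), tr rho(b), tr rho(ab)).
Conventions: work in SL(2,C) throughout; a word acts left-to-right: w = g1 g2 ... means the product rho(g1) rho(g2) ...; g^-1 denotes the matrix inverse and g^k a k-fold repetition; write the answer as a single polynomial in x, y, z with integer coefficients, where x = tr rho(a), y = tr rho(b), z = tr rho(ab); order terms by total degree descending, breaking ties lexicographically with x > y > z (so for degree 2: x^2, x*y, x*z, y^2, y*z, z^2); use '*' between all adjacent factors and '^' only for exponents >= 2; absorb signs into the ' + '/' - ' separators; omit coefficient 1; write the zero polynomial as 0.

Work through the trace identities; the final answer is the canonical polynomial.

x^3*y^2 - x^2*y*z - x^3 - 2*x*y^2 + y*z + 3*x

tr(a^2) = tr(a)*tr(a) - tr(1) = x^2 - 2
tr(a^3) = tr(a)*tr(a^2) - tr(a) = x^3 - 3*x
and tr(b a^2) = tr(a)*tr(b a) - tr(b) = x*z - y
tr(a^3 b) = tr(a)*tr(b a^2) - tr(b a) = x^2*z - x*y - z
tr(a^3 b^-1) = tr(a^3)*tr(b) - tr(a^3 b) = x^3*y - x^2*z - 2*x*y + z
tr(a b^-2 a^2) = tr(a^3 b^-1)*tr(b) - tr(a^3) = x^3*y^2 - x^2*y*z - x^3 - 2*x*y^2 + y*z + 3*x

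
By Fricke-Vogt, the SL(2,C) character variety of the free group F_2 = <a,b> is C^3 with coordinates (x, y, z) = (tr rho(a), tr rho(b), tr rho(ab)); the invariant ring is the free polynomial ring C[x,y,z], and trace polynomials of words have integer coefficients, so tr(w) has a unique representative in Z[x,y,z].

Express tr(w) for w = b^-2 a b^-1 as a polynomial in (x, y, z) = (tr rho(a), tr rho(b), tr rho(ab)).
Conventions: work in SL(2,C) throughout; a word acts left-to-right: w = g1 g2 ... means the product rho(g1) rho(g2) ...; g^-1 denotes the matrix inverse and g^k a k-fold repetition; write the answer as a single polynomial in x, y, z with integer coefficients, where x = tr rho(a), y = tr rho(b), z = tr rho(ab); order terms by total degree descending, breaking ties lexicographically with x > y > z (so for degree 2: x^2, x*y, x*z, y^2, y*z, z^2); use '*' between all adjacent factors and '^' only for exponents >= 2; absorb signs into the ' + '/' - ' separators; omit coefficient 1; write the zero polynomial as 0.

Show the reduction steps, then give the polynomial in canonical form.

tr(b^-1 a) = tr(a) * tr(b) - tr(a b)  (eliminate b^-1) = x*y - z
tr(b^-2 a) = tr(b^-1 a) * tr(b) - tr(b^-1 a b)  (eliminate b^-1) = x*y^2 - y*z - x
so tr(b^-2 a b^-1) = tr(b^-2 a) * tr(b) - tr(b^-2 a b)  (eliminate b^-1) = x*y^3 - y^2*z - 2*x*y + z

x*y^3 - y^2*z - 2*x*y + z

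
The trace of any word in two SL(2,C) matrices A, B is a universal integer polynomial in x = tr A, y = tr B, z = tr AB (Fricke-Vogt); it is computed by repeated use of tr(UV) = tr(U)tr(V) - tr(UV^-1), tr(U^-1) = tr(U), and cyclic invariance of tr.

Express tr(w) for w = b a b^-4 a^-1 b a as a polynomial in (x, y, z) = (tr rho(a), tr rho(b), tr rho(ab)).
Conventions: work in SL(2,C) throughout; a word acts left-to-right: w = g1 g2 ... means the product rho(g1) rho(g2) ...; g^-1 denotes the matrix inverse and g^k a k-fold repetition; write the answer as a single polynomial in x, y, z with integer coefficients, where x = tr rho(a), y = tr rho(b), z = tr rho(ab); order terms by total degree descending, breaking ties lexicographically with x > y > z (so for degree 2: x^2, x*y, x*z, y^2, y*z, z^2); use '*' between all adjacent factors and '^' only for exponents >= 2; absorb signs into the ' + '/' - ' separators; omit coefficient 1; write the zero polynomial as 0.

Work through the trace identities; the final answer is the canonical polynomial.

trace(a b a) = trace(a)*trace(b a) - trace(b) = x*z - y
trace(a b a b) = trace(b a)*trace(b a) - trace(1)   [split at repeated b] = z^2 - 2
trace(b^-1 a b a) = trace(a b a)*trace(b) - trace(a b a b) = x*y*z - y^2 - z^2 + 2
trace(a b a b^-2) = trace(b^-1 a b a)*trace(b) - trace(b^-1 a b a b) = x*y^2*z - y^3 - y*z^2 - x*z + 3*y
trace(b a b) = trace(b)*trace(a b) - trace(a) = y*z - x
trace(a b a b a) = trace(a)*trace(b a b a) - trace(b a b) = x*z^2 - y*z - x
trace(a b a b a b) = trace(a b a b)*trace(a b) - trace(b a)   [split at repeated a] = z^3 - 3*z
trace(a b a b a b^-1) = trace(a b a b a)*trace(b) - trace(a b a b a b) = x*y*z^2 - y^2*z - z^3 - x*y + 3*z
trace(b^-1 a b a b a b^-1) = trace(a b a b a b^-1)*trace(b) - trace(a b a b a) = x*y^2*z^2 - y^3*z - y*z^3 - x*y^2 - x*z^2 + 4*y*z + x
trace(b a b a b^-3 a) = trace(b^-1 a b a b a b^-1)*trace(b) - trace(b^-1 a b a b a) = x*y^3*z^2 - y^4*z - y^2*z^3 - x*y^3 - 2*x*y*z^2 + 5*y^2*z + z^3 + 2*x*y - 3*z
trace(a^-1 b a b a b^-3) = trace(b a b a b^-3)*trace(a) - trace(b a b a b^-3 a) = -x*y^3*z^2 + x^2*y^2*z + y^4*z + y^2*z^3 + x*y*z^2 - x^2*z - 5*y^2*z - z^3 + x*y + 3*z
trace(b^-1 a^-1 b a b a) = trace(b a b a b^-1)*trace(a) - trace(b a b a b^-1 a) = -x*y*z^2 + x^2*z + y^2*z + z^3 - 3*z
trace(a^-1 b a b a b^-2) = trace(b^-1 a^-1 b a b a)*trace(b) - trace(b^-1 a^-1 b a b a b) = -x*y^2*z^2 + x^2*y*z + y^3*z + y*z^3 - 4*y*z + x
trace(b a b^-4 a^-1 b a) = trace(a^-1 b a b a b^-3)*trace(b) - trace(a^-1 b a b a b^-2) = -x*y^4*z^2 + x^2*y^3*z + y^5*z + y^3*z^3 + 2*x*y^2*z^2 - 2*x^2*y*z - 6*y^3*z - 2*y*z^3 + x*y^2 + 7*y*z - x

-x*y^4*z^2 + x^2*y^3*z + y^5*z + y^3*z^3 + 2*x*y^2*z^2 - 2*x^2*y*z - 6*y^3*z - 2*y*z^3 + x*y^2 + 7*y*z - x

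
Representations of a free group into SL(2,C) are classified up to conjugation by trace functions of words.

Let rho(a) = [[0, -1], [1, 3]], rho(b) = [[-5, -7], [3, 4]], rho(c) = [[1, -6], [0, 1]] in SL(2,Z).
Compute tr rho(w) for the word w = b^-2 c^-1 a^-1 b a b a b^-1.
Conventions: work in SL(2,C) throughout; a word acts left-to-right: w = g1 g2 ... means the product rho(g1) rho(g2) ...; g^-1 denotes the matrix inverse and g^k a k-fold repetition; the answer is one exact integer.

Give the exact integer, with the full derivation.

85

rho(b^-1) = [[4, 7], [-3, -5]]
... * rho(b^-1) = [[4, 7], [-3, -5]]  ->  [[-5, -7], [3, 4]]
... * rho(c^-1) = [[1, 6], [0, 1]]  ->  [[-5, -37], [3, 22]]
... * rho(a^-1) = [[3, 1], [-1, 0]]  ->  [[22, -5], [-13, 3]]
... * rho(b) = [[-5, -7], [3, 4]]  ->  [[-125, -174], [74, 103]]
... * rho(a) = [[0, -1], [1, 3]]  ->  [[-174, -397], [103, 235]]
... * rho(b) = [[-5, -7], [3, 4]]  ->  [[-321, -370], [190, 219]]
... * rho(a) = [[0, -1], [1, 3]]  ->  [[-370, -789], [219, 467]]
... * rho(b^-1) = [[4, 7], [-3, -5]]  ->  [[887, 1355], [-525, -802]]
tr = 887 + -802 = 85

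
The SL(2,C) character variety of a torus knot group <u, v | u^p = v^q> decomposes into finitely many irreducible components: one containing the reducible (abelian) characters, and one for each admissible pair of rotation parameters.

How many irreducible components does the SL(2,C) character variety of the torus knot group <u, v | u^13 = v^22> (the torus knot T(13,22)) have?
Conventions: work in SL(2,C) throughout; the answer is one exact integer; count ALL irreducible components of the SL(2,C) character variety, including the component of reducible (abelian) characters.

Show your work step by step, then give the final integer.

127

Gamma = < u, v | u^13 = v^22 > (torus knot T(13,22)); the central element u^13 = v^22 acts as +I or -I in any irreducible SL(2,C) representation.
On an irreducible component, tr(u) is locked at 2*cos(pi*alpha/13) for some alpha in 1..12, and tr(v) at 2*cos(pi*beta/22) for some beta in 1..21.
u^13 = (-1)^alpha I and v^22 = (-1)^beta I must agree, so alpha and beta have equal parity.
count pairs: odd alpha (6 choices) x odd beta (11), plus even alpha (6) x even beta (10): 6*11 + 6*10 = 126.
components with irreducible characters: 126; plus the single component of reducible (abelian) characters: total 127.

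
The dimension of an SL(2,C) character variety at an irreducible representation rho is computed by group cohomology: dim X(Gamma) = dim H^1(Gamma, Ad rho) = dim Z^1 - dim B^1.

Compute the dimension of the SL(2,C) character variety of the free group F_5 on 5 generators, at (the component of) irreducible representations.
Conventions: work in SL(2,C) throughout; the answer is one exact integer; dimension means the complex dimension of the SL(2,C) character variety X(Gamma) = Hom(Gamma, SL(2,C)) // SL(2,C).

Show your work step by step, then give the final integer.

Here Gamma is free of rank 5 — no relator constrains a cocycle.
So Z^1 = (sl_2)^5 in full: dim Z^1 = 15.
At an irreducible rho the centralizer of the image in sl_2 is 0, so the coboundary map sl_2 -> Z^1 is injective: dim B^1 = 3.
dim H^1 = 15 - 3 = 12, which is dim X.

12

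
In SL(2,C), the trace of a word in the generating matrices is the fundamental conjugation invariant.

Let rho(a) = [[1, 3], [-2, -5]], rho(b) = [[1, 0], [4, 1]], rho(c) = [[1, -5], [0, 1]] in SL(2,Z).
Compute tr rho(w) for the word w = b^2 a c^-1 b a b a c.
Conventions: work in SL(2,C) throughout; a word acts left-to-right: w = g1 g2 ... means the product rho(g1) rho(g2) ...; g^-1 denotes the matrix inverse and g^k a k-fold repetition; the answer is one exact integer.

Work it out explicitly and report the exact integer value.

rho(b) = [[1, 0], [4, 1]]
... * rho(b) = [[1, 0], [4, 1]]  ->  [[1, 0], [8, 1]]
... * rho(a) = [[1, 3], [-2, -5]]  ->  [[1, 3], [6, 19]]
... * rho(c^-1) = [[1, 5], [0, 1]]  ->  [[1, 8], [6, 49]]
... * rho(b) = [[1, 0], [4, 1]]  ->  [[33, 8], [202, 49]]
... * rho(a) = [[1, 3], [-2, -5]]  ->  [[17, 59], [104, 361]]
... * rho(b) = [[1, 0], [4, 1]]  ->  [[253, 59], [1548, 361]]
... * rho(a) = [[1, 3], [-2, -5]]  ->  [[135, 464], [826, 2839]]
... * rho(c) = [[1, -5], [0, 1]]  ->  [[135, -211], [826, -1291]]
tr = 135 + -1291 = -1156

-1156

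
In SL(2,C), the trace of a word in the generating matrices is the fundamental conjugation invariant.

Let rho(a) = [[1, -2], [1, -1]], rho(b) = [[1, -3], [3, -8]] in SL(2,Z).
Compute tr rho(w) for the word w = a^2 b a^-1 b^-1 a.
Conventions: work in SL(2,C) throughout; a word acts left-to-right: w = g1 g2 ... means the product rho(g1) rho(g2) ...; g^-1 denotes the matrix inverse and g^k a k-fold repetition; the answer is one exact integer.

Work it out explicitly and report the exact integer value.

rho(a) = [[1, -2], [1, -1]]
... * rho(a) = [[1, -2], [1, -1]]  ->  [[-1, 0], [0, -1]]
... * rho(b) = [[1, -3], [3, -8]]  ->  [[-1, 3], [-3, 8]]
... * rho(a^-1) = [[-1, 2], [-1, 1]]  ->  [[-2, 1], [-5, 2]]
... * rho(b^-1) = [[-8, 3], [-3, 1]]  ->  [[13, -5], [34, -13]]
... * rho(a) = [[1, -2], [1, -1]]  ->  [[8, -21], [21, -55]]
tr = 8 + -55 = -47

-47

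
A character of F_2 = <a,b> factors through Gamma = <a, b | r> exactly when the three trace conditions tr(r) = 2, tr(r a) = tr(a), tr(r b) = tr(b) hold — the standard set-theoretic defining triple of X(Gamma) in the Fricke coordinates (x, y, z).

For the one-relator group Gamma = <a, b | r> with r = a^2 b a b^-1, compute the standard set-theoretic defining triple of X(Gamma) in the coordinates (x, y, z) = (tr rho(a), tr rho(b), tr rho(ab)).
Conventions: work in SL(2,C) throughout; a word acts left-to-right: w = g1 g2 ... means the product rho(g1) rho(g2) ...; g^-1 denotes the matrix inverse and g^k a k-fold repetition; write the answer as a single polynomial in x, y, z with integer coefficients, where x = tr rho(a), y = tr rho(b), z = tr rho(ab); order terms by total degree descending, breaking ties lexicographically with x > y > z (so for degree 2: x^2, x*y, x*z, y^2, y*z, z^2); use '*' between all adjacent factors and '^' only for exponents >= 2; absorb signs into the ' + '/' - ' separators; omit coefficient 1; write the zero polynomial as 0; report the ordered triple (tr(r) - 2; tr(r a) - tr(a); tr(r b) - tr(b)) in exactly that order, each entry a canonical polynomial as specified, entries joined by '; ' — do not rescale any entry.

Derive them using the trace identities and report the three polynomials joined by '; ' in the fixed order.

trace(b a^2) = trace(a) trace(b a) - trace(b) = x*z - y
trace(a^2 b a) = trace(a) trace(b a^2) - trace(b a) = x^2*z - x*y - z
trace(b a b a) = trace(a b) trace(a b) - trace(1)   [split at repeated a] = z^2 - 2
trace(b a b) = trace(b) trace(a b) - trace(a) = y*z - x
trace(a^2 b a b) = trace(a) trace(b a b a) - trace(b a b) = x*z^2 - y*z - x
trace(a^2 b a b^-1) = trace(a^2 b a) trace(b) - trace(a^2 b a b) = x^2*y*z - x*y^2 - x*z^2 + x
trace(a^3 b a) = trace(a) trace(a b a^2) - trace(a b a)  (reduce the a square) = x^3*z - x^2*y - 2*x*z + y
trace(a^3 b a b) = trace(a) trace(b a b a^2) - trace(b a b a)  (reduce the a square) = x^2*z^2 - x*y*z - x^2 - z^2 + 2
trace(a^2 b a b^-1 a) = trace(a^3 b a) trace(b) - trace(a^3 b a b)  (eliminate b^-1) = x^3*y*z - x^2*y^2 - x^2*z^2 - x*y*z + x^2 + y^2 + z^2 - 2
assemble the triple (trace(r) - 2; trace(r a) - x; trace(r b) - y)

x^2*y*z - x*y^2 - x*z^2 + x - 2; x^3*y*z - x^2*y^2 - x^2*z^2 - x*y*z + x^2 + y^2 + z^2 - x - 2; x^2*z - x*y - y - z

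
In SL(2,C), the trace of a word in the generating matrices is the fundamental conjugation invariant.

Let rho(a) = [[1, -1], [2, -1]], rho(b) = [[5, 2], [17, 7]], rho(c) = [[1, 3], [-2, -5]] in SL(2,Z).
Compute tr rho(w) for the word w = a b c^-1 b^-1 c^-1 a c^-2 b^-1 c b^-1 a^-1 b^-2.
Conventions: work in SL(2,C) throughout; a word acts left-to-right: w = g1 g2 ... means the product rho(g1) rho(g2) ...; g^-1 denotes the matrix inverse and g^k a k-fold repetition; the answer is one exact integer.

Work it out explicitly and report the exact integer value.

-1947623346

rho(a) = [[1, -1], [2, -1]]
... * rho(b) = [[5, 2], [17, 7]]  ->  [[-12, -5], [-7, -3]]
... * rho(c^-1) = [[-5, -3], [2, 1]]  ->  [[50, 31], [29, 18]]
... * rho(b^-1) = [[7, -2], [-17, 5]]  ->  [[-177, 55], [-103, 32]]
... * rho(c^-1) = [[-5, -3], [2, 1]]  ->  [[995, 586], [579, 341]]
... * rho(a) = [[1, -1], [2, -1]]  ->  [[2167, -1581], [1261, -920]]
... * rho(c^-1) = [[-5, -3], [2, 1]]  ->  [[-13997, -8082], [-8145, -4703]]
... * rho(c^-1) = [[-5, -3], [2, 1]]  ->  [[53821, 33909], [31319, 19732]]
... * rho(b^-1) = [[7, -2], [-17, 5]]  ->  [[-199706, 61903], [-116211, 36022]]
... * rho(c) = [[1, 3], [-2, -5]]  ->  [[-323512, -908633], [-188255, -528743]]
... * rho(b^-1) = [[7, -2], [-17, 5]]  ->  [[13182177, -3896141], [7670846, -2267205]]
... * rho(a^-1) = [[-1, 1], [-2, 1]]  ->  [[-5389895, 9286036], [-3136436, 5403641]]
... * rho(b^-1) = [[7, -2], [-17, 5]]  ->  [[-195591877, 57209970], [-113816949, 33291077]]
... * rho(b^-1) = [[7, -2], [-17, 5]]  ->  [[-2341712629, 677233604], [-1362666952, 394089283]]
tr = -2341712629 + 394089283 = -1947623346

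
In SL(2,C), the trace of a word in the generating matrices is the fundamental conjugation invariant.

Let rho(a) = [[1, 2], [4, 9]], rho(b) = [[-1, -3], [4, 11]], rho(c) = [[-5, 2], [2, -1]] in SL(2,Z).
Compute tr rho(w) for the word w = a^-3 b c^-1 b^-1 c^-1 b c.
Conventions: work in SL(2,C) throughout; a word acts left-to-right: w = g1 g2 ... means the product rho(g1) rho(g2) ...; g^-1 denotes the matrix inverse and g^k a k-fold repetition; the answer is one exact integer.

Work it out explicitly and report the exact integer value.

-166832

rho(a^-1) = [[9, -2], [-4, 1]]
... * rho(a^-1) = [[9, -2], [-4, 1]]  ->  [[89, -20], [-40, 9]]
... * rho(a^-1) = [[9, -2], [-4, 1]]  ->  [[881, -198], [-396, 89]]
... * rho(b) = [[-1, -3], [4, 11]]  ->  [[-1673, -4821], [752, 2167]]
... * rho(c^-1) = [[-1, -2], [-2, -5]]  ->  [[11315, 27451], [-5086, -12339]]
... * rho(b^-1) = [[11, 3], [-4, -1]]  ->  [[14661, 6494], [-6590, -2919]]
... * rho(c^-1) = [[-1, -2], [-2, -5]]  ->  [[-27649, -61792], [12428, 27775]]
... * rho(b) = [[-1, -3], [4, 11]]  ->  [[-219519, -596765], [98672, 268241]]
... * rho(c) = [[-5, 2], [2, -1]]  ->  [[-95935, 157727], [43122, -70897]]
tr = -95935 + -70897 = -166832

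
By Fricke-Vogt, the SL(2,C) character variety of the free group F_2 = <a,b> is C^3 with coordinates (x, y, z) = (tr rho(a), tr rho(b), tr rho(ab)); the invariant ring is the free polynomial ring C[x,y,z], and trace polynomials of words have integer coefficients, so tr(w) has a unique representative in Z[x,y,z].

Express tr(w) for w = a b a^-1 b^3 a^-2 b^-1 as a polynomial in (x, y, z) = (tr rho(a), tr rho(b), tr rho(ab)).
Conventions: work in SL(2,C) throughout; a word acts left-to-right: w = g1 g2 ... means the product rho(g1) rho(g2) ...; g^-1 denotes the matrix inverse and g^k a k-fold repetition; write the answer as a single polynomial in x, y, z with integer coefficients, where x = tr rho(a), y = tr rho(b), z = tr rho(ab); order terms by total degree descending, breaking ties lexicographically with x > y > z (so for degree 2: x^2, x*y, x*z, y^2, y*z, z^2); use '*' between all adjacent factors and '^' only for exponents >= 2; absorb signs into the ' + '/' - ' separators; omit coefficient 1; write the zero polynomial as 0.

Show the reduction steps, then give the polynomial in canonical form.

tr(b a b) = tr(b) tr(a b) - tr(a)   [square of b] = y*z - x
tr(b^2 a b) = tr(b) tr(b a b) - tr(b a)   [square of b] = y^2*z - x*y - z
tr(a b a b) = tr(a b) tr(a b) - tr(1)   [split at a repeated a] = z^2 - 2
tr(a b a) = tr(a) tr(b a) - tr(b)   [square of a] = x*z - y
tr(b^2 a b a) = tr(b) tr(a b a b) - tr(a b a)   [square of b] = y*z^2 - x*z - y
tr(a b a^-1 b^2) = tr(b^2 a b) tr(a) - tr(b^2 a b a)   [inverse elimination on a] = x*y^2*z - x^2*y - y*z^2 + y
tr(a^2) = tr(a) tr(a) - tr(1)   [square of a] = x^2 - 2
tr(b a^2 b) = tr(b) tr(a^2 b) - tr(a^2)   [square of b] = x*y*z - x^2 - y^2 + 2
tr(a^2 b^3) = tr(b) tr(b a^2 b) - tr(b a^2)   [square of b] = x*y^2*z - x^2*y - y^3 - x*z + 3*y
tr(a b^4 a) = tr(b) tr(a^2 b^3) - tr(a^2 b^2)   [square of b] = x*y^3*z - x^2*y^2 - y^4 - 2*x*y*z + x^2 + 4*y^2 - 2
tr(b^2 a b a b) = tr(b) tr(a b a b^2) - tr(a b a b)   [square of b] = y^2*z^2 - x*y*z - y^2 - z^2 + 2
tr(a b^4 a b) = tr(b) tr(b^2 a b a b) - tr(b^2 a b a)   [square of b] = y^3*z^2 - x*y^2*z - y^3 - 2*y*z^2 + x*z + 3*y
tr(b^3 a b^-1 a b) = tr(a b^4 a) tr(b) - tr(a b^4 a b)   [inverse elimination on b] = x*y^4*z - x^2*y^3 - y^5 - y^3*z^2 - x*y^2*z + x^2*y + 5*y^3 + 2*y*z^2 - x*z - 5*y
tr(a^2 b a b^2) = tr(a) tr(b a b^2 a) - tr(b a b^2)   [square of a] = x*y*z^2 - x^2*z - y^2*z + z
tr(a^2 b a b) = tr(a) tr(b a b a) - tr(b a b)   [square of a] = x*z^2 - y*z - x
tr(a b a b^3 a) = tr(b) tr(a^2 b a b^2) - tr(a^2 b a b)   [square of b] = x*y^2*z^2 - x^2*y*z - y^3*z - x*z^2 + 2*y*z + x
tr(a b a b a b) = tr(b a b a) tr(b a) - tr(a b)   [split at a repeated b] = z^3 - 3*z
tr(a b a b a b^2) = tr(b) tr(a b a b a b) - tr(a b a b a)   [square of b] = y*z^3 - x*z^2 - 2*y*z + x
tr(a b a b^3 a b) = tr(b) tr(a b a b a b^2) - tr(a b a b a b)   [square of b] = y^2*z^3 - x*y*z^2 - 2*y^2*z - z^3 + x*y + 3*z
tr(b^3 a b^-1 a b a) = tr(a b a b^3 a) tr(b) - tr(a b a b^3 a b)   [inverse elimination on b] = x*y^3*z^2 - x^2*y^2*z - y^4*z - y^2*z^3 + 4*y^2*z + z^3 - 3*z
tr(b^-1 a b a^-1 b^3 a) = tr(b^3 a b^-1 a b) tr(a) - tr(b^3 a b^-1 a b a)   [inverse elimination on a] = x^2*y^4*z - x^3*y^3 - x*y^5 - 2*x*y^3*z^2 + y^4*z + y^2*z^3 + x^3*y + 5*x*y^3 + 2*x*y*z^2 - x^2*z - 4*y^2*z - z^3 - 5*x*y + 3*z
tr(b^-1 a b a^-1 b^3 a^-1) = tr(b^-1 a b a^-1 b^3) tr(a) - tr(b^-1 a b a^-1 b^3 a)   [inverse elimination on a] = -x^2*y^4*z + x^3*y^3 + x*y^5 + 2*x*y^3*z^2 + x^2*y^2*z - y^4*z - y^2*z^3 - 2*x^3*y - 5*x*y^3 - 3*x*y*z^2 + x^2*z + 4*y^2*z + z^3 + 6*x*y - 3*z
tr(a b a^-1 b^3 a^-2 b^-1) = tr(b^-1 a b a^-1 b^3 a^-1) tr(a) - tr(b^-1 a b a^-1 b^3)   [inverse elimination on a] = -x^3*y^4*z + x^4*y^3 + x^2*y^5 + 2*x^2*y^3*z^2 + x^3*y^2*z - x*y^4*z - x*y^2*z^3 - 2*x^4*y - 5*x^2*y^3 - 3*x^2*y*z^2 + x^3*z + 3*x*y^2*z + x*z^3 + 7*x^2*y + y*z^2 - 3*x*z - y

-x^3*y^4*z + x^4*y^3 + x^2*y^5 + 2*x^2*y^3*z^2 + x^3*y^2*z - x*y^4*z - x*y^2*z^3 - 2*x^4*y - 5*x^2*y^3 - 3*x^2*y*z^2 + x^3*z + 3*x*y^2*z + x*z^3 + 7*x^2*y + y*z^2 - 3*x*z - y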